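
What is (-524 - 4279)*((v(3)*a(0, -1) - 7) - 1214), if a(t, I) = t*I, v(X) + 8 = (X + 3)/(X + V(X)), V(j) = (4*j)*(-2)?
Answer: 5864463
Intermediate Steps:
V(j) = -8*j
v(X) = -8 - (3 + X)/(7*X) (v(X) = -8 + (X + 3)/(X - 8*X) = -8 + (3 + X)/((-7*X)) = -8 + (3 + X)*(-1/(7*X)) = -8 - (3 + X)/(7*X))
a(t, I) = I*t
(-524 - 4279)*((v(3)*a(0, -1) - 7) - 1214) = (-524 - 4279)*((((3/7)*(-1 - 19*3)/3)*(-1*0) - 7) - 1214) = -4803*((((3/7)*(⅓)*(-1 - 57))*0 - 7) - 1214) = -4803*((((3/7)*(⅓)*(-58))*0 - 7) - 1214) = -4803*((-58/7*0 - 7) - 1214) = -4803*((0 - 7) - 1214) = -4803*(-7 - 1214) = -4803*(-1221) = 5864463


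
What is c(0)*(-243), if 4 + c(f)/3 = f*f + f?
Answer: 2916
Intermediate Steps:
c(f) = -12 + 3*f + 3*f**2 (c(f) = -12 + 3*(f*f + f) = -12 + 3*(f**2 + f) = -12 + 3*(f + f**2) = -12 + (3*f + 3*f**2) = -12 + 3*f + 3*f**2)
c(0)*(-243) = (-12 + 3*0 + 3*0**2)*(-243) = (-12 + 0 + 3*0)*(-243) = (-12 + 0 + 0)*(-243) = -12*(-243) = 2916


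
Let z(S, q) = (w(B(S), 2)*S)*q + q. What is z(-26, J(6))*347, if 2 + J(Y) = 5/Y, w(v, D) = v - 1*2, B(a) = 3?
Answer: 60725/6 ≈ 10121.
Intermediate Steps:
w(v, D) = -2 + v (w(v, D) = v - 2 = -2 + v)
J(Y) = -2 + 5/Y
z(S, q) = q + S*q (z(S, q) = ((-2 + 3)*S)*q + q = (1*S)*q + q = S*q + q = q + S*q)
z(-26, J(6))*347 = ((-2 + 5/6)*(1 - 26))*347 = ((-2 + 5*(1/6))*(-25))*347 = ((-2 + 5/6)*(-25))*347 = -7/6*(-25)*347 = (175/6)*347 = 60725/6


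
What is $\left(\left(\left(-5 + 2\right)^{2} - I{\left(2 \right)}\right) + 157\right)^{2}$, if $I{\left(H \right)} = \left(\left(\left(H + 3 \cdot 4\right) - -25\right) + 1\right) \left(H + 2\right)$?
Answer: $36$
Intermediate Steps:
$I{\left(H \right)} = \left(2 + H\right) \left(38 + H\right)$ ($I{\left(H \right)} = \left(\left(\left(H + 12\right) + 25\right) + 1\right) \left(2 + H\right) = \left(\left(\left(12 + H\right) + 25\right) + 1\right) \left(2 + H\right) = \left(\left(37 + H\right) + 1\right) \left(2 + H\right) = \left(38 + H\right) \left(2 + H\right) = \left(2 + H\right) \left(38 + H\right)$)
$\left(\left(\left(-5 + 2\right)^{2} - I{\left(2 \right)}\right) + 157\right)^{2} = \left(\left(\left(-5 + 2\right)^{2} - \left(76 + 2^{2} + 40 \cdot 2\right)\right) + 157\right)^{2} = \left(\left(\left(-3\right)^{2} - \left(76 + 4 + 80\right)\right) + 157\right)^{2} = \left(\left(9 - 160\right) + 157\right)^{2} = \left(-151 + 157\right)^{2} = 6^{2} = 36$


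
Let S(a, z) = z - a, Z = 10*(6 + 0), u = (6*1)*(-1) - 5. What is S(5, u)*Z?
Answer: -960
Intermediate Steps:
u = -11 (u = 6*(-1) - 5 = -6 - 5 = -11)
Z = 60 (Z = 10*6 = 60)
S(5, u)*Z = (-11 - 1*5)*60 = (-11 - 5)*60 = -16*60 = -960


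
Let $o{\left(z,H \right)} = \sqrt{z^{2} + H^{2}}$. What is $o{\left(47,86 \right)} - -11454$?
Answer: $11454 + \sqrt{9605} \approx 11552.0$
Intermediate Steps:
$o{\left(z,H \right)} = \sqrt{H^{2} + z^{2}}$
$o{\left(47,86 \right)} - -11454 = \sqrt{86^{2} + 47^{2}} - -11454 = \sqrt{7396 + 2209} + 11454 = \sqrt{9605} + 11454 = 11454 + \sqrt{9605}$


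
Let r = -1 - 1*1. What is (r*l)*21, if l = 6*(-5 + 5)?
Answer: 0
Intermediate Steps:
r = -2 (r = -1 - 1 = -2)
l = 0 (l = 6*0 = 0)
(r*l)*21 = -2*0*21 = 0*21 = 0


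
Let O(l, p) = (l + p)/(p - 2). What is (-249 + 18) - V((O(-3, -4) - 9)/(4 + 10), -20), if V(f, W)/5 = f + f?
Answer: -9467/42 ≈ -225.40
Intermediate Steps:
O(l, p) = (l + p)/(-2 + p)
V(f, W) = 10*f (V(f, W) = 5*(f + f) = 5*(2*f) = 10*f)
(-249 + 18) - V((O(-3, -4) - 9)/(4 + 10), -20) = (-249 + 18) - 10*((-3 - 4)/(-2 - 4) - 9)/(4 + 10) = -231 - 10*(-7/(-6) - 9)/14 = -231 - 10*(-1/6*(-7) - 9)*(1/14) = -231 - 10*(7/6 - 9)*(1/14) = -231 - 10*(-47/6*1/14) = -231 - 10*(-47)/84 = -231 - 1*(-235/42) = -231 + 235/42 = -9467/42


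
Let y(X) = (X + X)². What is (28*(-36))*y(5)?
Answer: -100800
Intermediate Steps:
y(X) = 4*X² (y(X) = (2*X)² = 4*X²)
(28*(-36))*y(5) = (28*(-36))*(4*5²) = -4032*25 = -1008*100 = -100800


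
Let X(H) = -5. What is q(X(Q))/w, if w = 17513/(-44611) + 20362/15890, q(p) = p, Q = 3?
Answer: -253167425/45006258 ≈ -5.6252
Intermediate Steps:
w = 45006258/50633485 (w = 17513*(-1/44611) + 20362*(1/15890) = -17513/44611 + 10181/7945 = 45006258/50633485 ≈ 0.88886)
q(X(Q))/w = -5/45006258/50633485 = -5*50633485/45006258 = -253167425/45006258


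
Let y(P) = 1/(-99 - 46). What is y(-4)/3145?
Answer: -1/456025 ≈ -2.1929e-6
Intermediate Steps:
y(P) = -1/145 (y(P) = 1/(-145) = -1/145)
y(-4)/3145 = -1/145/3145 = -1/145*1/3145 = -1/456025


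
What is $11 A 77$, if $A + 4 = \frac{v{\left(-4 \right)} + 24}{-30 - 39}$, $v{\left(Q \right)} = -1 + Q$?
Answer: $- \frac{249865}{69} \approx -3621.2$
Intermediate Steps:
$A = - \frac{295}{69}$ ($A = -4 + \frac{\left(-1 - 4\right) + 24}{-30 - 39} = -4 + \frac{-5 + 24}{-69} = -4 + 19 \left(- \frac{1}{69}\right) = -4 - \frac{19}{69} = - \frac{295}{69} \approx -4.2754$)
$11 A 77 = 11 \left(- \frac{295}{69}\right) 77 = \left(- \frac{3245}{69}\right) 77 = - \frac{249865}{69}$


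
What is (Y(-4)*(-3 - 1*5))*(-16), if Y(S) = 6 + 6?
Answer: 1536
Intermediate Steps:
Y(S) = 12
(Y(-4)*(-3 - 1*5))*(-16) = (12*(-3 - 1*5))*(-16) = (12*(-3 - 5))*(-16) = (12*(-8))*(-16) = -96*(-16) = 1536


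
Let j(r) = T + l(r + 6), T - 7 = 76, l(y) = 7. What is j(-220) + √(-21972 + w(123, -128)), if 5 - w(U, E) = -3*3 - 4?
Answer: 90 + I*√21954 ≈ 90.0 + 148.17*I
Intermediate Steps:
T = 83 (T = 7 + 76 = 83)
w(U, E) = 18 (w(U, E) = 5 - (-3*3 - 4) = 5 - (-9 - 4) = 5 - 1*(-13) = 5 + 13 = 18)
j(r) = 90 (j(r) = 83 + 7 = 90)
j(-220) + √(-21972 + w(123, -128)) = 90 + √(-21972 + 18) = 90 + √(-21954) = 90 + I*√21954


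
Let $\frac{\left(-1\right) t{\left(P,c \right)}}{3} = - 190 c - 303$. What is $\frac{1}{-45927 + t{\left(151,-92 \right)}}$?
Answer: $- \frac{1}{97458} \approx -1.0261 \cdot 10^{-5}$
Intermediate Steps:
$t{\left(P,c \right)} = 909 + 570 c$ ($t{\left(P,c \right)} = - 3 \left(- 190 c - 303\right) = - 3 \left(-303 - 190 c\right) = 909 + 570 c$)
$\frac{1}{-45927 + t{\left(151,-92 \right)}} = \frac{1}{-45927 + \left(909 + 570 \left(-92\right)\right)} = \frac{1}{-45927 + \left(909 - 52440\right)} = \frac{1}{-45927 - 51531} = \frac{1}{-97458} = - \frac{1}{97458}$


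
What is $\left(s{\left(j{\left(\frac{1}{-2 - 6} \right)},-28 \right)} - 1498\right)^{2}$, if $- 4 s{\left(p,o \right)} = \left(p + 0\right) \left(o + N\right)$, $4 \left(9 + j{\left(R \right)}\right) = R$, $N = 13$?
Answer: $\frac{38446974241}{16384} \approx 2.3466 \cdot 10^{6}$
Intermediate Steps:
$j{\left(R \right)} = -9 + \frac{R}{4}$
$s{\left(p,o \right)} = - \frac{p \left(13 + o\right)}{4}$ ($s{\left(p,o \right)} = - \frac{\left(p + 0\right) \left(o + 13\right)}{4} = - \frac{p \left(13 + o\right)}{4}$)
$\left(s{\left(j{\left(\frac{1}{-2 - 6} \right)},-28 \right)} - 1498\right)^{2} = \left(- \frac{\left(-9 + \frac{1}{4 \left(-2 - 6\right)}\right) \left(13 - 28\right)}{4} - 1498\right)^{2} = \left(\left(- \frac{1}{4}\right) \left(-9 + \frac{1}{4 \left(-8\right)}\right) \left(-15\right) - 1498\right)^{2} = \left(\left(- \frac{1}{4}\right) \left(-9 + \frac{1}{4} \left(- \frac{1}{8}\right)\right) \left(-15\right) - 1498\right)^{2} = \left(\left(- \frac{1}{4}\right) \left(-9 - \frac{1}{32}\right) \left(-15\right) - 1498\right)^{2} = \left(\left(- \frac{1}{4}\right) \left(- \frac{289}{32}\right) \left(-15\right) - 1498\right)^{2} = \left(- \frac{4335}{128} - 1498\right)^{2} = \left(- \frac{196079}{128}\right)^{2} = \frac{38446974241}{16384}$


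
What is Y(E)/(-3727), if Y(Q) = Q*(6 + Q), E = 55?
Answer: -3355/3727 ≈ -0.90019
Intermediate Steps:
Y(E)/(-3727) = (55*(6 + 55))/(-3727) = (55*61)*(-1/3727) = 3355*(-1/3727) = -3355/3727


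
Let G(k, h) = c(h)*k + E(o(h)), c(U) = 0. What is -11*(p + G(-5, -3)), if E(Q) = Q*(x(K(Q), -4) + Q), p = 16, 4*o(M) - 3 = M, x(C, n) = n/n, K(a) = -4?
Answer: -176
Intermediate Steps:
x(C, n) = 1
o(M) = ¾ + M/4
E(Q) = Q*(1 + Q)
G(k, h) = (¾ + h/4)*(7/4 + h/4) (G(k, h) = 0*k + (¾ + h/4)*(1 + (¾ + h/4)) = 0 + (¾ + h/4)*(7/4 + h/4) = (¾ + h/4)*(7/4 + h/4))
-11*(p + G(-5, -3)) = -11*(16 + (3 - 3)*(7 - 3)/16) = -11*(16 + (1/16)*0*4) = -11*(16 + 0) = -11*16 = -176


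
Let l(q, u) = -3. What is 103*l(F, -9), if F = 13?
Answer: -309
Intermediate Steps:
103*l(F, -9) = 103*(-3) = -309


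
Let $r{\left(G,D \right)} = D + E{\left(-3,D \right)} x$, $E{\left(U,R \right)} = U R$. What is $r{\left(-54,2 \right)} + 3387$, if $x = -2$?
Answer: $3401$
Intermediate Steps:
$E{\left(U,R \right)} = R U$
$r{\left(G,D \right)} = 7 D$ ($r{\left(G,D \right)} = D + D \left(-3\right) \left(-2\right) = D + - 3 D \left(-2\right) = D + 6 D = 7 D$)
$r{\left(-54,2 \right)} + 3387 = 7 \cdot 2 + 3387 = 14 + 3387 = 3401$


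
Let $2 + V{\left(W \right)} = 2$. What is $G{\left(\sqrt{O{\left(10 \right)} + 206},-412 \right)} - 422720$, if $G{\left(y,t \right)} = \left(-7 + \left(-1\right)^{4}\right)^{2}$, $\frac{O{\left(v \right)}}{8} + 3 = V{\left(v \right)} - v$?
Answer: $-422684$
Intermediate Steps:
$V{\left(W \right)} = 0$ ($V{\left(W \right)} = -2 + 2 = 0$)
$O{\left(v \right)} = -24 - 8 v$ ($O{\left(v \right)} = -24 + 8 \left(0 - v\right) = -24 + 8 \left(- v\right) = -24 - 8 v$)
$G{\left(y,t \right)} = 36$ ($G{\left(y,t \right)} = \left(-7 + 1\right)^{2} = \left(-6\right)^{2} = 36$)
$G{\left(\sqrt{O{\left(10 \right)} + 206},-412 \right)} - 422720 = 36 - 422720 = -422684$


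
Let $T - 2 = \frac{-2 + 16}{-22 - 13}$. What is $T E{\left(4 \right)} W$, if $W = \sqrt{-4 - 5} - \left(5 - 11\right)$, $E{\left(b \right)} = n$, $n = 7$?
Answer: $\frac{336}{5} + \frac{168 i}{5} \approx 67.2 + 33.6 i$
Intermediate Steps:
$E{\left(b \right)} = 7$
$T = \frac{8}{5}$ ($T = 2 + \frac{-2 + 16}{-22 - 13} = 2 + \frac{14}{-35} = 2 + 14 \left(- \frac{1}{35}\right) = 2 - \frac{2}{5} = \frac{8}{5} \approx 1.6$)
$W = 6 + 3 i$ ($W = \sqrt{-9} - -6 = 3 i + 6 = 6 + 3 i \approx 6.0 + 3.0 i$)
$T E{\left(4 \right)} W = \frac{8}{5} \cdot 7 \left(6 + 3 i\right) = \frac{56 \left(6 + 3 i\right)}{5} = \frac{336}{5} + \frac{168 i}{5}$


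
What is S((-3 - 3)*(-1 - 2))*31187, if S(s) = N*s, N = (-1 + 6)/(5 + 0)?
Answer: 561366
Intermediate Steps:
N = 1 (N = 5/5 = 5*(⅕) = 1)
S(s) = s (S(s) = 1*s = s)
S((-3 - 3)*(-1 - 2))*31187 = ((-3 - 3)*(-1 - 2))*31187 = -6*(-3)*31187 = 18*31187 = 561366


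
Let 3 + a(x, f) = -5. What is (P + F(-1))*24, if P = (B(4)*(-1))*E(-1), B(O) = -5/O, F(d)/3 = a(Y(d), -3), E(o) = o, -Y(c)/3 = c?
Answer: -606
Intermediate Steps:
Y(c) = -3*c
a(x, f) = -8 (a(x, f) = -3 - 5 = -8)
F(d) = -24 (F(d) = 3*(-8) = -24)
P = -5/4 (P = (-5/4*(-1))*(-1) = (-5*¼*(-1))*(-1) = -5/4*(-1)*(-1) = (5/4)*(-1) = -5/4 ≈ -1.2500)
(P + F(-1))*24 = (-5/4 - 24)*24 = -101/4*24 = -606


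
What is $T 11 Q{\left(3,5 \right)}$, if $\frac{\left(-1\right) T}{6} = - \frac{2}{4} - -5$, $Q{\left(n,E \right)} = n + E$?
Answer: $-2376$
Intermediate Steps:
$Q{\left(n,E \right)} = E + n$
$T = -27$ ($T = - 6 \left(- \frac{2}{4} - -5\right) = - 6 \left(\left(-2\right) \frac{1}{4} + 5\right) = - 6 \left(- \frac{1}{2} + 5\right) = \left(-6\right) \frac{9}{2} = -27$)
$T 11 Q{\left(3,5 \right)} = \left(-27\right) 11 \left(5 + 3\right) = \left(-297\right) 8 = -2376$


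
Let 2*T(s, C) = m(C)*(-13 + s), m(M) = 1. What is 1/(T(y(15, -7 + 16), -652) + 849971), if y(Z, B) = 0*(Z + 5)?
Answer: 2/1699929 ≈ 1.1765e-6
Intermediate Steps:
y(Z, B) = 0 (y(Z, B) = 0*(5 + Z) = 0)
T(s, C) = -13/2 + s/2 (T(s, C) = (1*(-13 + s))/2 = (-13 + s)/2 = -13/2 + s/2)
1/(T(y(15, -7 + 16), -652) + 849971) = 1/((-13/2 + (½)*0) + 849971) = 1/((-13/2 + 0) + 849971) = 1/(-13/2 + 849971) = 1/(1699929/2) = 2/1699929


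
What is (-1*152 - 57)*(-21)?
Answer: 4389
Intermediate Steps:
(-1*152 - 57)*(-21) = (-152 - 57)*(-21) = -209*(-21) = 4389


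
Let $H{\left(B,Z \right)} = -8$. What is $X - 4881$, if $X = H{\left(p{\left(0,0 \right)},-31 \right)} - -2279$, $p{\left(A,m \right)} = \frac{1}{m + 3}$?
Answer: $-2610$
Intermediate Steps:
$p{\left(A,m \right)} = \frac{1}{3 + m}$
$X = 2271$ ($X = -8 - -2279 = -8 + 2279 = 2271$)
$X - 4881 = 2271 - 4881 = -2610$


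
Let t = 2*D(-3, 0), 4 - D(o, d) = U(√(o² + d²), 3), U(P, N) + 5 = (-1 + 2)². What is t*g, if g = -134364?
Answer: -2149824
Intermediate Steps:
U(P, N) = -4 (U(P, N) = -5 + (-1 + 2)² = -5 + 1² = -5 + 1 = -4)
D(o, d) = 8 (D(o, d) = 4 - 1*(-4) = 4 + 4 = 8)
t = 16 (t = 2*8 = 16)
t*g = 16*(-134364) = -2149824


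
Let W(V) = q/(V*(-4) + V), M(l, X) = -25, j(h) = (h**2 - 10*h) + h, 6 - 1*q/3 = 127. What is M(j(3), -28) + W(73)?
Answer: -1704/73 ≈ -23.342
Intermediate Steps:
q = -363 (q = 18 - 3*127 = 18 - 381 = -363)
j(h) = h**2 - 9*h
W(V) = 121/V (W(V) = -363/(V*(-4) + V) = -363/(-4*V + V) = -363*(-1/(3*V)) = -(-121)/V = 121/V)
M(j(3), -28) + W(73) = -25 + 121/73 = -1704/73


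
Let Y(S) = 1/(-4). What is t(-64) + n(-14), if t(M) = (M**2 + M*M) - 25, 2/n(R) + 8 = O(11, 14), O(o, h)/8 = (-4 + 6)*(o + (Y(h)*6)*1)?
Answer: 588025/72 ≈ 8167.0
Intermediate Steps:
Y(S) = -1/4
O(o, h) = -24 + 16*o (O(o, h) = 8*((-4 + 6)*(o - 1/4*6*1)) = 8*(2*(o - 3/2*1)) = 8*(2*(o - 3/2)) = 8*(2*(-3/2 + o)) = 8*(-3 + 2*o) = -24 + 16*o)
n(R) = 1/72 (n(R) = 2/(-8 + (-24 + 16*11)) = 2/(-8 + (-24 + 176)) = 2/(-8 + 152) = 2/144 = 2*(1/144) = 1/72)
t(M) = -25 + 2*M**2 (t(M) = (M**2 + M**2) - 25 = 2*M**2 - 25 = -25 + 2*M**2)
t(-64) + n(-14) = (-25 + 2*(-64)**2) + 1/72 = (-25 + 2*4096) + 1/72 = (-25 + 8192) + 1/72 = 8167 + 1/72 = 588025/72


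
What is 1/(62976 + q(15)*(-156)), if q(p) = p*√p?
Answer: 1312/80913387 + 65*√15/107884516 ≈ 1.8548e-5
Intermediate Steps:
q(p) = p^(3/2)
1/(62976 + q(15)*(-156)) = 1/(62976 + 15^(3/2)*(-156)) = 1/(62976 + (15*√15)*(-156)) = 1/(62976 - 2340*√15)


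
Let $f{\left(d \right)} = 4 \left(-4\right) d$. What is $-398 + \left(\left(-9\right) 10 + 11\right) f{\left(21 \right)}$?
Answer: $26146$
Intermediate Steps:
$f{\left(d \right)} = - 16 d$
$-398 + \left(\left(-9\right) 10 + 11\right) f{\left(21 \right)} = -398 + \left(\left(-9\right) 10 + 11\right) \left(\left(-16\right) 21\right) = -398 + \left(-90 + 11\right) \left(-336\right) = -398 - -26544 = -398 + 26544 = 26146$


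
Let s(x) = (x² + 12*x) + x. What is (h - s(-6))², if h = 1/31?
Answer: 1697809/961 ≈ 1766.7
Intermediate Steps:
h = 1/31 ≈ 0.032258
s(x) = x² + 13*x
(h - s(-6))² = (1/31 - (-6)*(13 - 6))² = (1/31 - (-6)*7)² = (1/31 - 1*(-42))² = (1/31 + 42)² = (1303/31)² = 1697809/961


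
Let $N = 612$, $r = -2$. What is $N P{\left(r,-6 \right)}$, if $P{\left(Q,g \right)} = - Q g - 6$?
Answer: $-11016$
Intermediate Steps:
$P{\left(Q,g \right)} = -6 - Q g$ ($P{\left(Q,g \right)} = - Q g - 6 = -6 - Q g$)
$N P{\left(r,-6 \right)} = 612 \left(-6 - \left(-2\right) \left(-6\right)\right) = 612 \left(-6 - 12\right) = 612 \left(-18\right) = -11016$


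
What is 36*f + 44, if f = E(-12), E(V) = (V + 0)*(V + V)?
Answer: 10412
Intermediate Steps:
E(V) = 2*V² (E(V) = V*(2*V) = 2*V²)
f = 288 (f = 2*(-12)² = 2*144 = 288)
36*f + 44 = 36*288 + 44 = 10368 + 44 = 10412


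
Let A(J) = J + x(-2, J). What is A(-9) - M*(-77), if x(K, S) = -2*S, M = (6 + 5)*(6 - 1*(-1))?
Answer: 5938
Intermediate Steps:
M = 77 (M = 11*(6 + 1) = 11*7 = 77)
A(J) = -J (A(J) = J - 2*J = -J)
A(-9) - M*(-77) = -1*(-9) - 1*77*(-77) = 9 - 77*(-77) = 9 + 5929 = 5938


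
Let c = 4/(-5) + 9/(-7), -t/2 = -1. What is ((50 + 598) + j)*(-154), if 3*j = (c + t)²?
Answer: -17463666/175 ≈ -99792.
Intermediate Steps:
t = 2 (t = -2*(-1) = 2)
c = -73/35 (c = 4*(-⅕) + 9*(-⅐) = -⅘ - 9/7 = -73/35 ≈ -2.0857)
j = 3/1225 (j = (-73/35 + 2)²/3 = (-3/35)²/3 = (⅓)*(9/1225) = 3/1225 ≈ 0.0024490)
((50 + 598) + j)*(-154) = ((50 + 598) + 3/1225)*(-154) = (648 + 3/1225)*(-154) = (793803/1225)*(-154) = -17463666/175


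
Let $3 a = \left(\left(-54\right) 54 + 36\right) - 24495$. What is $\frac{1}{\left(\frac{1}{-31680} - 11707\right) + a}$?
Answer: $- \frac{31680}{659957761} \approx -4.8003 \cdot 10^{-5}$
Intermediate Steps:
$a = -9125$ ($a = \frac{\left(\left(-54\right) 54 + 36\right) - 24495}{3} = \frac{\left(-2916 + 36\right) - 24495}{3} = \frac{-2880 - 24495}{3} = \frac{1}{3} \left(-27375\right) = -9125$)
$\frac{1}{\left(\frac{1}{-31680} - 11707\right) + a} = \frac{1}{\left(\frac{1}{-31680} - 11707\right) - 9125} = \frac{1}{\left(- \frac{1}{31680} - 11707\right) - 9125} = \frac{1}{- \frac{370877761}{31680} - 9125} = \frac{1}{- \frac{659957761}{31680}} = - \frac{31680}{659957761}$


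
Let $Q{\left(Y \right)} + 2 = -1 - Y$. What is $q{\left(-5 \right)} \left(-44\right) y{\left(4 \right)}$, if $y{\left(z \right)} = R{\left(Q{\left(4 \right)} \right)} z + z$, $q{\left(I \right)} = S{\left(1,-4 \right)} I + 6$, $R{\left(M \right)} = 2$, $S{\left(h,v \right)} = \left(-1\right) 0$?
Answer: $-3168$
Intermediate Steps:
$S{\left(h,v \right)} = 0$
$Q{\left(Y \right)} = -3 - Y$ ($Q{\left(Y \right)} = -2 - \left(1 + Y\right) = -3 - Y$)
$q{\left(I \right)} = 6$ ($q{\left(I \right)} = 0 I + 6 = 0 + 6 = 6$)
$y{\left(z \right)} = 3 z$ ($y{\left(z \right)} = 2 z + z = 3 z$)
$q{\left(-5 \right)} \left(-44\right) y{\left(4 \right)} = 6 \left(-44\right) 3 \cdot 4 = \left(-264\right) 12 = -3168$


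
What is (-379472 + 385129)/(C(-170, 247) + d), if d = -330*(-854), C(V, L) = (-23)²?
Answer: 5657/282349 ≈ 0.020035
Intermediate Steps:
C(V, L) = 529
d = 281820
(-379472 + 385129)/(C(-170, 247) + d) = (-379472 + 385129)/(529 + 281820) = 5657/282349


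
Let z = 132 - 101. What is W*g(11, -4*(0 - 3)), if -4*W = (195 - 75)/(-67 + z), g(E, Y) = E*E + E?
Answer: 110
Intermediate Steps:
z = 31
g(E, Y) = E + E² (g(E, Y) = E² + E = E + E²)
W = ⅚ (W = -(195 - 75)/(4*(-67 + 31)) = -30/(-36) = -30*(-1)/36 = -¼*(-10/3) = ⅚ ≈ 0.83333)
W*g(11, -4*(0 - 3)) = 5*(11*(1 + 11))/6 = 5*(11*12)/6 = (⅚)*132 = 110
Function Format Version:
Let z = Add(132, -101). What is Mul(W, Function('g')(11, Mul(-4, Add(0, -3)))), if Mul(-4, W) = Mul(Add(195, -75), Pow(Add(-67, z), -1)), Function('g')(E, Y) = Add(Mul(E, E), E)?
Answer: 110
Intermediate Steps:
z = 31
Function('g')(E, Y) = Add(E, Pow(E, 2)) (Function('g')(E, Y) = Add(Pow(E, 2), E) = Add(E, Pow(E, 2)))
W = Rational(5, 6) (W = Mul(Rational(-1, 4), Mul(Add(195, -75), Pow(Add(-67, 31), -1))) = Mul(Rational(-1, 4), Mul(120, Pow(-36, -1))) = Mul(Rational(-1, 4), Mul(120, Rational(-1, 36))) = Mul(Rational(-1, 4), Rational(-10, 3)) = Rational(5, 6) ≈ 0.83333)
Mul(W, Function('g')(11, Mul(-4, Add(0, -3)))) = Mul(Rational(5, 6), Mul(11, Add(1, 11))) = Mul(Rational(5, 6), Mul(11, 12)) = Mul(Rational(5, 6), 132) = 110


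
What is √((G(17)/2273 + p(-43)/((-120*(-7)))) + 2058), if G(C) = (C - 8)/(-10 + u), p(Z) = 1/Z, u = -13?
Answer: √1834574546619842696970/944158740 ≈ 45.365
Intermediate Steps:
G(C) = 8/23 - C/23 (G(C) = (C - 8)/(-10 - 13) = (-8 + C)/(-23) = (-8 + C)*(-1/23) = 8/23 - C/23)
√((G(17)/2273 + p(-43)/((-120*(-7)))) + 2058) = √(((8/23 - 1/23*17)/2273 + 1/((-43)*((-120*(-7))))) + 2058) = √(((8/23 - 17/23)*(1/2273) - 1/43/840) + 2058) = √((-9/23*1/2273 - 1/43*1/840) + 2058) = √((-9/52279 - 1/36120) + 2058) = √(-377359/1888317480 + 2058) = √(3886156996481/1888317480) = √1834574546619842696970/944158740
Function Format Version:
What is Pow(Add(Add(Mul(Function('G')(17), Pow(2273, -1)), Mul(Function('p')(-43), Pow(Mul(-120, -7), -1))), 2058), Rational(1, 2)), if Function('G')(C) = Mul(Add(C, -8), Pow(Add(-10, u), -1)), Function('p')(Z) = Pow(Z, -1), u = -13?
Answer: Mul(Rational(1, 944158740), Pow(1834574546619842696970, Rational(1, 2))) ≈ 45.365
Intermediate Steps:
Function('G')(C) = Add(Rational(8, 23), Mul(Rational(-1, 23), C)) (Function('G')(C) = Mul(Add(C, -8), Pow(Add(-10, -13), -1)) = Mul(Add(-8, C), Pow(-23, -1)) = Mul(Add(-8, C), Rational(-1, 23)) = Add(Rational(8, 23), Mul(Rational(-1, 23), C)))
Pow(Add(Add(Mul(Function('G')(17), Pow(2273, -1)), Mul(Function('p')(-43), Pow(Mul(-120, -7), -1))), 2058), Rational(1, 2)) = Pow(Add(Add(Mul(Add(Rational(8, 23), Mul(Rational(-1, 23), 17)), Pow(2273, -1)), Mul(Pow(-43, -1), Pow(Mul(-120, -7), -1))), 2058), Rational(1, 2)) = Pow(Add(Add(Mul(Add(Rational(8, 23), Rational(-17, 23)), Rational(1, 2273)), Mul(Rational(-1, 43), Pow(840, -1))), 2058), Rational(1, 2)) = Pow(Add(Add(Mul(Rational(-9, 23), Rational(1, 2273)), Mul(Rational(-1, 43), Rational(1, 840))), 2058), Rational(1, 2)) = Pow(Add(Add(Rational(-9, 52279), Rational(-1, 36120)), 2058), Rational(1, 2)) = Pow(Add(Rational(-377359, 1888317480), 2058), Rational(1, 2)) = Pow(Rational(3886156996481, 1888317480), Rational(1, 2)) = Mul(Rational(1, 944158740), Pow(1834574546619842696970, Rational(1, 2)))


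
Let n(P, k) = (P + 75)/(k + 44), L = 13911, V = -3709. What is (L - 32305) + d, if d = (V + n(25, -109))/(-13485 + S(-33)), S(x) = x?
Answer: -1077467653/58578 ≈ -18394.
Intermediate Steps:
n(P, k) = (75 + P)/(44 + k)
d = 16079/58578 (d = (-3709 + (75 + 25)/(44 - 109))/(-13485 - 33) = (-3709 + 100/(-65))/(-13518) = (-3709 - 1/65*100)*(-1/13518) = (-3709 - 20/13)*(-1/13518) = -48237/13*(-1/13518) = 16079/58578 ≈ 0.27449)
(L - 32305) + d = (13911 - 32305) + 16079/58578 = -18394 + 16079/58578 = -1077467653/58578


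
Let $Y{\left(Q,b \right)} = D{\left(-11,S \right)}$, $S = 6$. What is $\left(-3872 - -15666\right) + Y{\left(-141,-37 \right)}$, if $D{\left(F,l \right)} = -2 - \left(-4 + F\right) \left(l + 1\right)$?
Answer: $11897$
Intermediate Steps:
$D{\left(F,l \right)} = -2 - \left(1 + l\right) \left(-4 + F\right)$ ($D{\left(F,l \right)} = -2 - \left(-4 + F\right) \left(1 + l\right) = -2 - \left(1 + l\right) \left(-4 + F\right)$)
$Y{\left(Q,b \right)} = 103$ ($Y{\left(Q,b \right)} = 2 - -11 + 4 \cdot 6 - \left(-11\right) 6 = 2 + 11 + 24 + 66 = 103$)
$\left(-3872 - -15666\right) + Y{\left(-141,-37 \right)} = \left(-3872 - -15666\right) + 103 = \left(-3872 + 15666\right) + 103 = 11794 + 103 = 11897$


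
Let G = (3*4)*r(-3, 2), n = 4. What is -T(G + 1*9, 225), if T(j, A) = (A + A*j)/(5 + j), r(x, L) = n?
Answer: -6525/31 ≈ -210.48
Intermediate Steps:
r(x, L) = 4
G = 48 (G = (3*4)*4 = 12*4 = 48)
T(j, A) = (A + A*j)/(5 + j)
-T(G + 1*9, 225) = -225*(1 + (48 + 1*9))/(5 + (48 + 1*9)) = -225*(1 + (48 + 9))/(5 + (48 + 9)) = -225*(1 + 57)/(5 + 57) = -225*58/62 = -1*6525/31 = -6525/31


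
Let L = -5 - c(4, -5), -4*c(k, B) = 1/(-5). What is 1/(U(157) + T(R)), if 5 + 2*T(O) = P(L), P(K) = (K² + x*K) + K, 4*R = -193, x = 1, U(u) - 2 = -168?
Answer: -800/128639 ≈ -0.0062190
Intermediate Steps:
U(u) = -166 (U(u) = 2 - 168 = -166)
c(k, B) = 1/20 (c(k, B) = -¼/(-5) = -¼*(-⅕) = 1/20)
R = -193/4 (R = (¼)*(-193) = -193/4 ≈ -48.250)
L = -101/20 (L = -5 - 1*1/20 = -5 - 1/20 = -101/20 ≈ -5.0500)
P(K) = K² + 2*K (P(K) = (K² + 1*K) + K = (K² + K) + K = (K + K²) + K = K² + 2*K)
T(O) = 4161/800 (T(O) = -5/2 + (-101*(2 - 101/20)/20)/2 = -5/2 + (-101/20*(-61/20))/2 = -5/2 + (½)*(6161/400) = -5/2 + 6161/800 = 4161/800)
1/(U(157) + T(R)) = 1/(-166 + 4161/800) = 1/(-128639/800) = -800/128639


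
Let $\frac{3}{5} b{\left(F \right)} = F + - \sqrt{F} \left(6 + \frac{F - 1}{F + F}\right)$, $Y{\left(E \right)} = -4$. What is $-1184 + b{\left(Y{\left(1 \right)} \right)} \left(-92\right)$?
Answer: $- \frac{1712}{3} + \frac{6095 i}{3} \approx -570.67 + 2031.7 i$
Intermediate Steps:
$b{\left(F \right)} = \frac{5 F}{3} - \frac{5 \sqrt{F} \left(6 + \frac{-1 + F}{2 F}\right)}{3}$ ($b{\left(F \right)} = \frac{5 \left(F + - \sqrt{F} \left(6 + \frac{F - 1}{F + F}\right)\right)}{3} = \frac{5 \left(F + - \sqrt{F} \left(6 + \frac{-1 + F}{2 F}\right)\right)}{3} = \frac{5 \left(F - \sqrt{F} \left(6 + \frac{-1 + F}{2 F}\right)\right)}{3} = \frac{5 F}{3} - \frac{5 \sqrt{F} \left(6 + \frac{-1 + F}{2 F}\right)}{3}$)
$-1184 + b{\left(Y{\left(1 \right)} \right)} \left(-92\right) = -1184 + \frac{5 \left(1 - -52 + 2 \left(-4\right)^{\frac{3}{2}}\right)}{6 \cdot 2 i} \left(-92\right) = -1184 + \frac{5 \left(- \frac{i}{2}\right) \left(1 + 52 + 2 \left(- 8 i\right)\right)}{6} \left(-92\right) = -1184 + \frac{5 \left(- \frac{i}{2}\right) \left(1 + 52 - 16 i\right)}{6} \left(-92\right) = -1184 + \frac{5 \left(- \frac{i}{2}\right) \left(53 - 16 i\right)}{6} \left(-92\right) = -1184 + - \frac{5 i \left(53 - 16 i\right)}{12} \left(-92\right) = -1184 + \frac{115 i \left(53 - 16 i\right)}{3}$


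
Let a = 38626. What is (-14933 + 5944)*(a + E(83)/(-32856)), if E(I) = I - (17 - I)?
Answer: -11407901310223/32856 ≈ -3.4721e+8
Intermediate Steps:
E(I) = -17 + 2*I (E(I) = I + (-17 + I) = -17 + 2*I)
(-14933 + 5944)*(a + E(83)/(-32856)) = (-14933 + 5944)*(38626 + (-17 + 2*83)/(-32856)) = -8989*(38626 + (-17 + 166)*(-1/32856)) = -8989*(38626 + 149*(-1/32856)) = -8989*(38626 - 149/32856) = -8989*1269095707/32856 = -11407901310223/32856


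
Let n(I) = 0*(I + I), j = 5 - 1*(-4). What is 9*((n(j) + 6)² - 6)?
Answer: 270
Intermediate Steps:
j = 9 (j = 5 + 4 = 9)
n(I) = 0 (n(I) = 0*(2*I) = 0)
9*((n(j) + 6)² - 6) = 9*((0 + 6)² - 6) = 9*(6² - 6) = 9*(36 - 6) = 9*30 = 270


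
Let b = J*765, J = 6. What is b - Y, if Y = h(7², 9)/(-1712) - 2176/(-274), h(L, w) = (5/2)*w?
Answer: 2149394773/469088 ≈ 4582.1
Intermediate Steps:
b = 4590 (b = 6*765 = 4590)
h(L, w) = 5*w/2 (h(L, w) = (5*(½))*w = 5*w/2)
Y = 3719147/469088 (Y = ((5/2)*9)/(-1712) - 2176/(-274) = (45/2)*(-1/1712) - 2176*(-1/274) = -45/3424 + 1088/137 = 3719147/469088 ≈ 7.9285)
b - Y = 4590 - 1*3719147/469088 = 4590 - 3719147/469088 = 2149394773/469088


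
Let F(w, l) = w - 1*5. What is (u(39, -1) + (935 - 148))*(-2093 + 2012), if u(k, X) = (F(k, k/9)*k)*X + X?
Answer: 43740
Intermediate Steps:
F(w, l) = -5 + w (F(w, l) = w - 5 = -5 + w)
u(k, X) = X + X*k*(-5 + k) (u(k, X) = ((-5 + k)*k)*X + X = (k*(-5 + k))*X + X = X*k*(-5 + k) + X = X + X*k*(-5 + k))
(u(39, -1) + (935 - 148))*(-2093 + 2012) = (-(1 + 39*(-5 + 39)) + (935 - 148))*(-2093 + 2012) = (-(1 + 39*34) + 787)*(-81) = (-(1 + 1326) + 787)*(-81) = (-1*1327 + 787)*(-81) = (-1327 + 787)*(-81) = -540*(-81) = 43740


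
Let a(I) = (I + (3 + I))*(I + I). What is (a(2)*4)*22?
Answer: 2464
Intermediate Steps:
a(I) = 2*I*(3 + 2*I) (a(I) = (3 + 2*I)*(2*I) = 2*I*(3 + 2*I))
(a(2)*4)*22 = ((2*2*(3 + 2*2))*4)*22 = ((2*2*(3 + 4))*4)*22 = ((2*2*7)*4)*22 = (28*4)*22 = 112*22 = 2464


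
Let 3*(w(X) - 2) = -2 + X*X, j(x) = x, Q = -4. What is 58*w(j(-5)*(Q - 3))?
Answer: 71282/3 ≈ 23761.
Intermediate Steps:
w(X) = 4/3 + X²/3 (w(X) = 2 + (-2 + X*X)/3 = 2 + (-2 + X²)/3 = 2 + (-⅔ + X²/3) = 4/3 + X²/3)
58*w(j(-5)*(Q - 3)) = 58*(4/3 + (-5*(-4 - 3))²/3) = 58*(4/3 + (-5*(-7))²/3) = 58*(4/3 + (⅓)*35²) = 58*(4/3 + (⅓)*1225) = 58*(4/3 + 1225/3) = 58*(1229/3) = 71282/3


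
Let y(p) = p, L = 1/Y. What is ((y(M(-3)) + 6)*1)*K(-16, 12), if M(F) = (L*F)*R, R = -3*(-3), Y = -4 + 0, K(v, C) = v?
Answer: -204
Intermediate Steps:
Y = -4
R = 9
L = -¼ (L = 1/(-4) = -¼ ≈ -0.25000)
M(F) = -9*F/4 (M(F) = -F/4*9 = -9*F/4)
((y(M(-3)) + 6)*1)*K(-16, 12) = ((-9/4*(-3) + 6)*1)*(-16) = ((27/4 + 6)*1)*(-16) = ((51/4)*1)*(-16) = (51/4)*(-16) = -204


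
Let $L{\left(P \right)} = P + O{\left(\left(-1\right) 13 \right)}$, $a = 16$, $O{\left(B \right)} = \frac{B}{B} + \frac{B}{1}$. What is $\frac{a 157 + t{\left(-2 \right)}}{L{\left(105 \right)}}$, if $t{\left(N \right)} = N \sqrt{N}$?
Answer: $\frac{2512}{93} - \frac{2 i \sqrt{2}}{93} \approx 27.011 - 0.030413 i$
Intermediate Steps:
$O{\left(B \right)} = 1 + B$ ($O{\left(B \right)} = 1 + B 1 = 1 + B$)
$t{\left(N \right)} = N^{\frac{3}{2}}$
$L{\left(P \right)} = -12 + P$ ($L{\left(P \right)} = P + \left(1 - 13\right) = P - 12 = -12 + P$)
$\frac{a 157 + t{\left(-2 \right)}}{L{\left(105 \right)}} = \frac{16 \cdot 157 + \left(-2\right)^{\frac{3}{2}}}{-12 + 105} = \frac{2512 - 2 i \sqrt{2}}{93} = \left(2512 - 2 i \sqrt{2}\right) \frac{1}{93} = \frac{2512}{93} - \frac{2 i \sqrt{2}}{93}$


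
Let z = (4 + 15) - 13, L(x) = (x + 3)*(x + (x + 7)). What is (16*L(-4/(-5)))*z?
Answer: 78432/25 ≈ 3137.3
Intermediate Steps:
L(x) = (3 + x)*(7 + 2*x) (L(x) = (3 + x)*(x + (7 + x)) = (3 + x)*(7 + 2*x))
z = 6 (z = 19 - 13 = 6)
(16*L(-4/(-5)))*z = (16*(21 + 2*(-4/(-5))² + 13*(-4/(-5))))*6 = (16*(21 + 2*(-4*(-⅕))² + 13*(-4*(-⅕))))*6 = (16*(21 + 2*(⅘)² + 13*(⅘)))*6 = (16*(21 + 2*(16/25) + 52/5))*6 = (16*(21 + 32/25 + 52/5))*6 = (16*(817/25))*6 = (13072/25)*6 = 78432/25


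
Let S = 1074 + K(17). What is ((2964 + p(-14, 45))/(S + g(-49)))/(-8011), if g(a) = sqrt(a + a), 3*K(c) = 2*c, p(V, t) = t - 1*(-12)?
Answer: -776556/2235157121 + 10017*I*sqrt(2)/4470314242 ≈ -0.00034743 + 3.1689e-6*I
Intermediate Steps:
p(V, t) = 12 + t (p(V, t) = t + 12 = 12 + t)
K(c) = 2*c/3 (K(c) = (2*c)/3 = 2*c/3)
S = 3256/3 (S = 1074 + (2/3)*17 = 1074 + 34/3 = 3256/3 ≈ 1085.3)
g(a) = sqrt(2)*sqrt(a) (g(a) = sqrt(2*a) = sqrt(2)*sqrt(a))
((2964 + p(-14, 45))/(S + g(-49)))/(-8011) = ((2964 + (12 + 45))/(3256/3 + sqrt(2)*sqrt(-49)))/(-8011) = ((2964 + 57)/(3256/3 + sqrt(2)*(7*I)))*(-1/8011) = (3021/(3256/3 + 7*I*sqrt(2)))*(-1/8011) = -3021/(8011*(3256/3 + 7*I*sqrt(2)))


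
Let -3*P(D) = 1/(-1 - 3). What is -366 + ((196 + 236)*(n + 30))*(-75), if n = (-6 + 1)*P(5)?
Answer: -958866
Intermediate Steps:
P(D) = 1/12 (P(D) = -1/(3*(-1 - 3)) = -⅓/(-4) = -⅓*(-¼) = 1/12)
n = -5/12 (n = (-6 + 1)*(1/12) = -5*1/12 = -5/12 ≈ -0.41667)
-366 + ((196 + 236)*(n + 30))*(-75) = -366 + ((196 + 236)*(-5/12 + 30))*(-75) = -366 + (432*(355/12))*(-75) = -366 + 12780*(-75) = -366 - 958500 = -958866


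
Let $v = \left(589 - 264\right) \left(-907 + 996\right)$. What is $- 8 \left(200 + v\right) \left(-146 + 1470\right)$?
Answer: $-308492000$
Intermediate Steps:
$v = 28925$ ($v = 325 \cdot 89 = 28925$)
$- 8 \left(200 + v\right) \left(-146 + 1470\right) = - 8 \left(200 + 28925\right) \left(-146 + 1470\right) = - 8 \cdot 29125 \cdot 1324 = \left(-8\right) 38561500 = -308492000$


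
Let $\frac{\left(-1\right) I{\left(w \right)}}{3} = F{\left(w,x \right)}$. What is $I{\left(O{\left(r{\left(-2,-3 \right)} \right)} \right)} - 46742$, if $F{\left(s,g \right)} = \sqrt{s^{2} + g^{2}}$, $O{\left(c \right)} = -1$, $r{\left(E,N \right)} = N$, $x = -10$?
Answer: $-46742 - 3 \sqrt{101} \approx -46772.0$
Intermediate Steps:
$F{\left(s,g \right)} = \sqrt{g^{2} + s^{2}}$
$I{\left(w \right)} = - 3 \sqrt{100 + w^{2}}$ ($I{\left(w \right)} = - 3 \sqrt{\left(-10\right)^{2} + w^{2}} = - 3 \sqrt{100 + w^{2}}$)
$I{\left(O{\left(r{\left(-2,-3 \right)} \right)} \right)} - 46742 = - 3 \sqrt{100 + \left(-1\right)^{2}} - 46742 = - 3 \sqrt{100 + 1} - 46742 = - 3 \sqrt{101} - 46742 = -46742 - 3 \sqrt{101}$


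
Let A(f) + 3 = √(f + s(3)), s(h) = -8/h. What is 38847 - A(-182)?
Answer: 38850 - I*√1662/3 ≈ 38850.0 - 13.589*I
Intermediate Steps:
A(f) = -3 + √(-8/3 + f) (A(f) = -3 + √(f - 8/3) = -3 + √(-8/3 + f))
38847 - A(-182) = 38847 - (-3 + √(-24 + 9*(-182))/3) = 38847 - (-3 + √(-24 - 1638)/3) = 38847 - (-3 + √(-1662)/3) = 38847 - (-3 + (I*√1662)/3) = 38847 - (-3 + I*√1662/3) = 38847 + (3 - I*√1662/3) = 38850 - I*√1662/3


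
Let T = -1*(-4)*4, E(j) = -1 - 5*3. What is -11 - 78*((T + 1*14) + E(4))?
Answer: -1103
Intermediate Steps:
E(j) = -16 (E(j) = -1 - 15 = -16)
T = 16 (T = 4*4 = 16)
-11 - 78*((T + 1*14) + E(4)) = -11 - 78*((16 + 1*14) - 16) = -11 - 78*((16 + 14) - 16) = -11 - 78*(30 - 16) = -11 - 78*14 = -11 - 1092 = -1103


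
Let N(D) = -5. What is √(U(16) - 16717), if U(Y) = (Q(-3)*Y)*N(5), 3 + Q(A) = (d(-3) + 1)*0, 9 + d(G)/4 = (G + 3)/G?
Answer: I*√16477 ≈ 128.36*I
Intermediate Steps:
d(G) = -36 + 4*(3 + G)/G (d(G) = -36 + 4*((G + 3)/G) = -36 + 4*((3 + G)/G) = -36 + 4*(3 + G)/G)
Q(A) = -3 (Q(A) = -3 + ((-32 + 12/(-3)) + 1)*0 = -3 + ((-32 + 12*(-⅓)) + 1)*0 = -3 + ((-32 - 4) + 1)*0 = -3 + (-36 + 1)*0 = -3 - 35*0 = -3 + 0 = -3)
U(Y) = 15*Y (U(Y) = -3*Y*(-5) = 15*Y)
√(U(16) - 16717) = √(15*16 - 16717) = √(240 - 16717) = √(-16477) = I*√16477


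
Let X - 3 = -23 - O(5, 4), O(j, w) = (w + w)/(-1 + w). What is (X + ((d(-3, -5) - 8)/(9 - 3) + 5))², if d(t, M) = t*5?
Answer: 1849/4 ≈ 462.25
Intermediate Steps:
d(t, M) = 5*t
O(j, w) = 2*w/(-1 + w) (O(j, w) = (2*w)/(-1 + w) = 2*w/(-1 + w))
X = -68/3 (X = 3 + (-23 - 2*4/(-1 + 4)) = 3 + (-23 - 2*4/3) = 3 + (-23 - 1*8/3) = 3 + (-23 - 8/3) = 3 - 77/3 = -68/3 ≈ -22.667)
(X + ((d(-3, -5) - 8)/(9 - 3) + 5))² = (-68/3 + ((5*(-3) - 8)/(9 - 3) + 5))² = (-68/3 + ((-15 - 8)/6 + 5))² = (-68/3 + (-23*⅙ + 5))² = (-68/3 + (-23/6 + 5))² = (-68/3 + 7/6)² = (-43/2)² = 1849/4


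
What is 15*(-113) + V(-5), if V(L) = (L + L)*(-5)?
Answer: -1645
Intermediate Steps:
V(L) = -10*L (V(L) = (2*L)*(-5) = -10*L)
15*(-113) + V(-5) = 15*(-113) - 10*(-5) = -1695 + 50 = -1645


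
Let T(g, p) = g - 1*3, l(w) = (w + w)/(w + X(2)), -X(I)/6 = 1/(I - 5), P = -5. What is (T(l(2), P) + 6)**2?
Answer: 16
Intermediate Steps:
X(I) = -6/(-5 + I) (X(I) = -6/(I - 5) = -6/(-5 + I))
l(w) = 2*w/(2 + w) (l(w) = (w + w)/(w - 6/(-5 + 2)) = (2*w)/(w - 6/(-3)) = (2*w)/(w - 6*(-1/3)) = (2*w)/(w + 2) = (2*w)/(2 + w) = 2*w/(2 + w))
T(g, p) = -3 + g (T(g, p) = g - 3 = -3 + g)
(T(l(2), P) + 6)**2 = ((-3 + 2*2/(2 + 2)) + 6)**2 = ((-3 + 2*2/4) + 6)**2 = ((-3 + 2*2*(1/4)) + 6)**2 = ((-3 + 1) + 6)**2 = (-2 + 6)**2 = 4**2 = 16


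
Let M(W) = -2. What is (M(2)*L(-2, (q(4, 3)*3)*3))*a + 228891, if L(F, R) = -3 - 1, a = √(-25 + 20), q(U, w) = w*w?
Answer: 228891 + 8*I*√5 ≈ 2.2889e+5 + 17.889*I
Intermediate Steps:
q(U, w) = w²
a = I*√5 (a = √(-5) = I*√5 ≈ 2.2361*I)
L(F, R) = -4
(M(2)*L(-2, (q(4, 3)*3)*3))*a + 228891 = (-2*(-4))*(I*√5) + 228891 = 8*(I*√5) + 228891 = 8*I*√5 + 228891 = 228891 + 8*I*√5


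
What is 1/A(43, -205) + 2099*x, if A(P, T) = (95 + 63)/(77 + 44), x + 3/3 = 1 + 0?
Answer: 121/158 ≈ 0.76582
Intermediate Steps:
x = 0 (x = -1 + (1 + 0) = -1 + 1 = 0)
A(P, T) = 158/121
1/A(43, -205) + 2099*x = 1/(158/121) + 2099*0 = 121/158 + 0 = 121/158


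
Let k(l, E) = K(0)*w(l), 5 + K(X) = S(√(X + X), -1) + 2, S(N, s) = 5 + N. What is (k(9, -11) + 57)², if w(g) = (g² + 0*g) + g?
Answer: 56169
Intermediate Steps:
w(g) = g + g² (w(g) = (g² + 0) + g = g² + g = g + g²)
K(X) = 2 + √2*√X (K(X) = -5 + ((5 + √(X + X)) + 2) = -5 + ((5 + √(2*X)) + 2) = -5 + ((5 + √2*√X) + 2) = -5 + (7 + √2*√X) = 2 + √2*√X)
k(l, E) = 2*l*(1 + l) (k(l, E) = (2 + √2*√0)*(l*(1 + l)) = (2 + √2*0)*(l*(1 + l)) = (2 + 0)*(l*(1 + l)) = 2*(l*(1 + l)) = 2*l*(1 + l))
(k(9, -11) + 57)² = (2*9*(1 + 9) + 57)² = (2*9*10 + 57)² = (180 + 57)² = 237² = 56169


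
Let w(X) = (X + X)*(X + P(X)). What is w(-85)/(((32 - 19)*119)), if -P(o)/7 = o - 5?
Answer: -5450/91 ≈ -59.890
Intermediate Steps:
P(o) = 35 - 7*o (P(o) = -7*(o - 5) = -7*(-5 + o) = 35 - 7*o)
w(X) = 2*X*(35 - 6*X) (w(X) = (X + X)*(X + (35 - 7*X)) = (2*X)*(35 - 6*X) = 2*X*(35 - 6*X))
w(-85)/(((32 - 19)*119)) = (2*(-85)*(35 - 6*(-85)))/(((32 - 19)*119)) = (2*(-85)*(35 + 510))/((13*119)) = (2*(-85)*545)/1547 = -92650*1/1547 = -5450/91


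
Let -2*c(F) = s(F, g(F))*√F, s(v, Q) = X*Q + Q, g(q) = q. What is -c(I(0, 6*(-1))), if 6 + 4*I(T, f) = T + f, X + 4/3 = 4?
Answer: -11*I*√3/2 ≈ -9.5263*I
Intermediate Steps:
X = 8/3 (X = -4/3 + 4 = 8/3 ≈ 2.6667)
I(T, f) = -3/2 + T/4 + f/4 (I(T, f) = -3/2 + (T + f)/4 = -3/2 + (T/4 + f/4) = -3/2 + T/4 + f/4)
s(v, Q) = 11*Q/3 (s(v, Q) = 8*Q/3 + Q = 11*Q/3)
c(F) = -11*F^(3/2)/6 (c(F) = -11*F/3*√F/2 = -11*F^(3/2)/6)
-c(I(0, 6*(-1))) = -(-11)*(-3/2 + (¼)*0 + (6*(-1))/4)^(3/2)/6 = -(-11)*(-3/2 + 0 + (¼)*(-6))^(3/2)/6 = -(-11)*(-3/2 + 0 - 3/2)^(3/2)/6 = -(-11)*(-3)^(3/2)/6 = -(-11)*(-3*I*√3)/6 = -11*I*√3/2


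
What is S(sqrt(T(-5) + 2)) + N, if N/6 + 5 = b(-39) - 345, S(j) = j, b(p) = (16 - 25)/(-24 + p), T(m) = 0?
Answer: -14694/7 + sqrt(2) ≈ -2097.7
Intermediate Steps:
b(p) = -9/(-24 + p)
N = -14694/7 (N = -30 + 6*(-9/(-24 - 39) - 345) = -30 + 6*(-9/(-63) - 345) = -30 + 6*(-9*(-1/63) - 345) = -30 + 6*(1/7 - 345) = -30 + 6*(-2414/7) = -30 - 14484/7 = -14694/7 ≈ -2099.1)
S(sqrt(T(-5) + 2)) + N = sqrt(0 + 2) - 14694/7 = sqrt(2) - 14694/7 = -14694/7 + sqrt(2)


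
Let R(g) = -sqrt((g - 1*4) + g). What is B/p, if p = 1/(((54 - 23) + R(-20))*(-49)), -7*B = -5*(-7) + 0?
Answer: 7595 - 490*I*sqrt(11) ≈ 7595.0 - 1625.1*I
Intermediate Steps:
B = -5 (B = -(-5*(-7) + 0)/7 = -(35 + 0)/7 = -1/7*35 = -5)
R(g) = -sqrt(-4 + 2*g) (R(g) = -sqrt((g - 4) + g) = -sqrt((-4 + g) + g) = -sqrt(-4 + 2*g))
p = -1/(49*(31 - 2*I*sqrt(11))) (p = 1/(((54 - 23) - sqrt(-4 + 2*(-20)))*(-49)) = -1/49/(31 - sqrt(-4 - 40)) = -1/49/(31 - sqrt(-44)) = -1/49/(31 - 2*I*sqrt(11)) = -1/(49*(31 - 2*I*sqrt(11))) ≈ -0.00062951 - 0.0001347*I)
B/p = -5/(-31/49245 - 2*I*sqrt(11)/49245)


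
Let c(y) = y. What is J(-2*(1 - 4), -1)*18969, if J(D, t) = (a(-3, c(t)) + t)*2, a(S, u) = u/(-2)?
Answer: -18969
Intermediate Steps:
a(S, u) = -u/2 (a(S, u) = u*(-1/2) = -u/2)
J(D, t) = t (J(D, t) = (-t/2 + t)*2 = (t/2)*2 = t)
J(-2*(1 - 4), -1)*18969 = -1*18969 = -18969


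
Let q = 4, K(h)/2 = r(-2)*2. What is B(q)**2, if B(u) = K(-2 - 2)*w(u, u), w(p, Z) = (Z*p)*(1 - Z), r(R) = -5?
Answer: 921600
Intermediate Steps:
K(h) = -20 (K(h) = 2*(-5*2) = 2*(-10) = -20)
w(p, Z) = Z*p*(1 - Z)
B(u) = -20*u**2*(1 - u) (B(u) = -20*u*u*(1 - u) = -20*u**2*(1 - u))
B(q)**2 = (20*4**2*(-1 + 4))**2 = (20*16*3)**2 = 960**2 = 921600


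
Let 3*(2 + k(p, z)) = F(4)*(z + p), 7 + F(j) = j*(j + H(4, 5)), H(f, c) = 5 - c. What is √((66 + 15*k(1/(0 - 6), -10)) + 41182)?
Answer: √163042/2 ≈ 201.89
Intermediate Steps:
F(j) = -7 + j² (F(j) = -7 + j*(j + (5 - 1*5)) = -7 + j*(j + (5 - 5)) = -7 + j*(j + 0) = -7 + j*j = -7 + j²)
k(p, z) = -2 + 3*p + 3*z (k(p, z) = -2 + ((-7 + 4²)*(z + p))/3 = -2 + ((-7 + 16)*(p + z))/3 = -2 + (9*(p + z))/3 = -2 + (9*p + 9*z)/3 = -2 + (3*p + 3*z) = -2 + 3*p + 3*z)
√((66 + 15*k(1/(0 - 6), -10)) + 41182) = √((66 + 15*(-2 + 3/(0 - 6) + 3*(-10))) + 41182) = √((66 + 15*(-2 + 3/(-6) - 30)) + 41182) = √((66 + 15*(-2 + 3*(-⅙) - 30)) + 41182) = √((66 + 15*(-2 - ½ - 30)) + 41182) = √((66 + 15*(-65/2)) + 41182) = √((66 - 975/2) + 41182) = √(-843/2 + 41182) = √(81521/2) = √163042/2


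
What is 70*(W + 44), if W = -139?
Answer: -6650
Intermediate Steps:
70*(W + 44) = 70*(-139 + 44) = 70*(-95) = -6650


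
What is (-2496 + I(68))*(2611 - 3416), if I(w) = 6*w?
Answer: 1680840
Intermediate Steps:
(-2496 + I(68))*(2611 - 3416) = (-2496 + 6*68)*(2611 - 3416) = (-2496 + 408)*(-805) = -2088*(-805) = 1680840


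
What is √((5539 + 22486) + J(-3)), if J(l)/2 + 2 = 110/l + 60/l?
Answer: √251169/3 ≈ 167.06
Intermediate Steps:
J(l) = -4 + 340/l (J(l) = -4 + 2*(110/l + 60/l) = -4 + 2*(170/l) = -4 + 340/l)
√((5539 + 22486) + J(-3)) = √((5539 + 22486) + (-4 + 340/(-3))) = √(28025 + (-4 + 340*(-⅓))) = √(28025 + (-4 - 340/3)) = √(28025 - 352/3) = √(83723/3) = √251169/3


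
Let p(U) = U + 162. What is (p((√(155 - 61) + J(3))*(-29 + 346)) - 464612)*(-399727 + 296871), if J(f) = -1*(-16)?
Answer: 47249783568 - 32605352*√94 ≈ 4.6934e+10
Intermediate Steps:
J(f) = 16
p(U) = 162 + U
(p((√(155 - 61) + J(3))*(-29 + 346)) - 464612)*(-399727 + 296871) = ((162 + (√(155 - 61) + 16)*(-29 + 346)) - 464612)*(-399727 + 296871) = ((162 + (√94 + 16)*317) - 464612)*(-102856) = ((162 + (16 + √94)*317) - 464612)*(-102856) = ((162 + (5072 + 317*√94)) - 464612)*(-102856) = ((5234 + 317*√94) - 464612)*(-102856) = (-459378 + 317*√94)*(-102856) = 47249783568 - 32605352*√94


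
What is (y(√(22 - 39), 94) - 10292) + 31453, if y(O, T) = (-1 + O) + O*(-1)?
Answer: 21160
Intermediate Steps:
y(O, T) = -1 (y(O, T) = (-1 + O) - O = -1)
(y(√(22 - 39), 94) - 10292) + 31453 = (-1 - 10292) + 31453 = -10293 + 31453 = 21160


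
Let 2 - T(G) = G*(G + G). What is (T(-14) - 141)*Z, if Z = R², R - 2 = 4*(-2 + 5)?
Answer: -104076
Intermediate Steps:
T(G) = 2 - 2*G² (T(G) = 2 - G*(G + G) = 2 - G*2*G = 2 - 2*G²)
R = 14 (R = 2 + 4*(-2 + 5) = 2 + 4*3 = 2 + 12 = 14)
Z = 196 (Z = 14² = 196)
(T(-14) - 141)*Z = ((2 - 2*(-14)²) - 141)*196 = ((2 - 2*196) - 141)*196 = ((2 - 392) - 141)*196 = (-390 - 141)*196 = -531*196 = -104076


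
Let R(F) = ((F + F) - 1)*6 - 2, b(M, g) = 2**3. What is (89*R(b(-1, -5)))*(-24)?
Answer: -187968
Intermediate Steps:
b(M, g) = 8
R(F) = -8 + 12*F (R(F) = (2*F - 1)*6 - 2 = (-1 + 2*F)*6 - 2 = (-6 + 12*F) - 2 = -8 + 12*F)
(89*R(b(-1, -5)))*(-24) = (89*(-8 + 12*8))*(-24) = (89*(-8 + 96))*(-24) = (89*88)*(-24) = 7832*(-24) = -187968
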